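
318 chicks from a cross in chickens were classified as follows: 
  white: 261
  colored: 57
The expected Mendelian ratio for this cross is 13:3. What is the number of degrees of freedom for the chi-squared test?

1

A goodness-of-fit test with 2 phenotype classes has df = 2 − 1 = 1.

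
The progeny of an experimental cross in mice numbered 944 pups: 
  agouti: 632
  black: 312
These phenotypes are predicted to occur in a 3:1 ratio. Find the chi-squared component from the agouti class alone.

8.158

The 3:1 ratio has 4 parts, so with N = 944 the expected counts are:
  agouti: 944 × 3/4 = 708
  black: 944 × 1/4 = 236
Contribution of agouti: (632 − 708)² / 708 = 8.1582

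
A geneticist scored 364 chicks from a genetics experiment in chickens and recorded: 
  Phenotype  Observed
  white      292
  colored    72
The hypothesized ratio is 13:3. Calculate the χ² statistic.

Expected counts for N = 364 under a 13:3 ratio (total parts = 16):
  white: 364 × 13/16 = 295.75
  colored: 364 × 3/16 = 68.25
χ² = Σ (O − E)² / E
  white: (292 − 295.75)² / 295.75 = 0.0475
  colored: (72 − 68.25)² / 68.25 = 0.2060
χ² = 0.0475 + 0.2060 = 0.2535 ≈ 0.254

0.254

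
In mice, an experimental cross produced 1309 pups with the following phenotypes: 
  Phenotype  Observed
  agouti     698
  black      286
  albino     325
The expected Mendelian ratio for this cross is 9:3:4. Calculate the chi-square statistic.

8.713

Total ratio parts = 16. Expected numbers out of 1309:
  agouti: 1309 × 9/16 = 736.3125
  black: 1309 × 3/16 = 245.4375
  albino: 1309 × 4/16 = 327.25
χ² = Σ (O − E)² / E
  agouti: (698 − 736.3125)² / 736.3125 = 1.9935
  black: (286 − 245.4375)² / 245.4375 = 6.7036
  albino: (325 − 327.25)² / 327.25 = 0.0155
χ² = 1.9935 + 6.7036 + 0.0155 = 8.7126 ≈ 8.713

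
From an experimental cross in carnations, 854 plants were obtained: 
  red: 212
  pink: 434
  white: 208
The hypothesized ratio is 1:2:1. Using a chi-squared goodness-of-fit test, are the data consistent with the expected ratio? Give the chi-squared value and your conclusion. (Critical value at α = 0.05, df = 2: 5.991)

Total ratio parts = 4. Expected numbers out of 854:
  red: 854 × 1/4 = 213.5
  pink: 854 × 2/4 = 427
  white: 854 × 1/4 = 213.5
χ² = Σ (O − E)² / E
  red: (212 − 213.5)² / 213.5 = 0.0105
  pink: (434 − 427)² / 427 = 0.1148
  white: (208 − 213.5)² / 213.5 = 0.1417
χ² = 0.0105 + 0.1148 + 0.1417 = 0.267
Degrees of freedom = 3 − 1 = 2; critical value at α = 0.05 is 5.991.
Since 0.267 < 5.991, we fail to reject the null hypothesis — the data are consistent with the 1:2:1 ratio.

0.267; consistent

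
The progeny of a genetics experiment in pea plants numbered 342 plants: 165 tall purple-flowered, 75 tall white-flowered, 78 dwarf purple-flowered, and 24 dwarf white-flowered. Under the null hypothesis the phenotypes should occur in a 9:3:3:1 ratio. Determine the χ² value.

9.064

Expected counts for N = 342 under a 9:3:3:1 ratio (total parts = 16):
  tall purple-flowered: 342 × 9/16 = 192.375
  tall white-flowered: 342 × 3/16 = 64.125
  dwarf purple-flowered: 342 × 3/16 = 64.125
  dwarf white-flowered: 342 × 1/16 = 21.375
χ² = Σ (O − E)² / E
  tall purple-flowered: (165 − 192.375)² / 192.375 = 3.8955
  tall white-flowered: (75 − 64.125)² / 64.125 = 1.8443
  dwarf purple-flowered: (78 − 64.125)² / 64.125 = 3.0022
  dwarf white-flowered: (24 − 21.375)² / 21.375 = 0.3224
χ² = 3.8955 + 1.8443 + 3.0022 + 0.3224 = 9.0644 ≈ 9.064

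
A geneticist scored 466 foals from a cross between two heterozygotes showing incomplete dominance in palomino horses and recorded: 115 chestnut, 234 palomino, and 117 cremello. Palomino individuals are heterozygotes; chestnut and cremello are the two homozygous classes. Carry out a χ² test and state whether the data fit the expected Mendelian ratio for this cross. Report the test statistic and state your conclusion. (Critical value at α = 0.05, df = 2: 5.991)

With incomplete dominance, a heterozygote × heterozygote cross gives a 1:2:1 phenotypic ratio.
The 1:2:1 ratio has 4 parts, so with N = 466 the expected counts are:
  chestnut: 466 × 1/4 = 116.5
  palomino: 466 × 2/4 = 233
  cremello: 466 × 1/4 = 116.5
χ² = Σ (O − E)² / E
  chestnut: (115 − 116.5)² / 116.5 = 0.0193
  palomino: (234 − 233)² / 233 = 0.0043
  cremello: (117 − 116.5)² / 116.5 = 0.0021
χ² = 0.0193 + 0.0043 + 0.0021 = 0.0257 ≈ 0.026
Degrees of freedom = 3 − 1 = 2; critical value at α = 0.05 is 5.991.
Since 0.026 < 5.991, we fail to reject the null hypothesis — the data are consistent with the 1:2:1 ratio.

0.026; consistent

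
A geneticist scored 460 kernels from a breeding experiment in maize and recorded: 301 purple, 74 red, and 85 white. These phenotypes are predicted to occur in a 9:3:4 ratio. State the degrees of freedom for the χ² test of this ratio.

A goodness-of-fit test with 3 phenotype classes has df = 3 − 1 = 2.

2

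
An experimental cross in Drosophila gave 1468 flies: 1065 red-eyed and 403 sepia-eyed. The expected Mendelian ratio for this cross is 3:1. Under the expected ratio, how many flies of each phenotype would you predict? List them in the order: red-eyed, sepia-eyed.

1101, 367

Total ratio parts = 4. Expected numbers out of 1468:
  red-eyed: 1468 × 3/4 = 1101
  sepia-eyed: 1468 × 1/4 = 367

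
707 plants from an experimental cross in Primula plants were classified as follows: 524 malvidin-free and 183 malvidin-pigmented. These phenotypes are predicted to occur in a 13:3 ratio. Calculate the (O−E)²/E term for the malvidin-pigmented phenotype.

Total ratio parts = 16. Expected numbers out of 707:
  malvidin-free: 707 × 13/16 = 574.4375
  malvidin-pigmented: 707 × 3/16 = 132.5625
Contribution of malvidin-pigmented: (183 − 132.5625)² / 132.5625 = 19.1905

19.191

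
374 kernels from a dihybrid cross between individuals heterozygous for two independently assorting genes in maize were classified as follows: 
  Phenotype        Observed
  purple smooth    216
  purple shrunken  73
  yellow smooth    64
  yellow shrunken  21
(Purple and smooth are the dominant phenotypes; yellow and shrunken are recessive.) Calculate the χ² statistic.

A dihybrid F₂ with independent assortment and complete dominance at both loci gives a 9:3:3:1 phenotypic ratio.
Total ratio parts = 16. Expected numbers out of 374:
  purple smooth: 374 × 9/16 = 210.375
  purple shrunken: 374 × 3/16 = 70.125
  yellow smooth: 374 × 3/16 = 70.125
  yellow shrunken: 374 × 1/16 = 23.375
χ² = Σ (O − E)² / E
  purple smooth: (216 − 210.375)² / 210.375 = 0.1504
  purple shrunken: (73 − 70.125)² / 70.125 = 0.1179
  yellow smooth: (64 − 70.125)² / 70.125 = 0.5350
  yellow shrunken: (21 − 23.375)² / 23.375 = 0.2413
χ² = 0.1504 + 0.1179 + 0.5350 + 0.2413 = 1.0446 ≈ 1.045

1.045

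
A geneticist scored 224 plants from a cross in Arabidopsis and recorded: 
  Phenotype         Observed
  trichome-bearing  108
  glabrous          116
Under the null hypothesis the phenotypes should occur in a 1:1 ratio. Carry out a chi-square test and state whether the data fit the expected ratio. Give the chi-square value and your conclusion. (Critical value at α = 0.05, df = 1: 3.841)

Expected counts for N = 224 under a 1:1 ratio (total parts = 2):
  trichome-bearing: 224 × 1/2 = 112
  glabrous: 224 × 1/2 = 112
χ² = Σ (O − E)² / E
  trichome-bearing: (108 − 112)² / 112 = 0.1429
  glabrous: (116 − 112)² / 112 = 0.1429
χ² = 0.1429 + 0.1429 = 0.2858 ≈ 0.286
Degrees of freedom = 2 − 1 = 1; critical value at α = 0.05 is 3.841.
Since 0.286 < 3.841, we fail to reject the null hypothesis — the data are consistent with the 1:1 ratio.

0.286; consistent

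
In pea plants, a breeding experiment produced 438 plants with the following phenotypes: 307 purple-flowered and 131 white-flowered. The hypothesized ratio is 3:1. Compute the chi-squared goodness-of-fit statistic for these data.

5.629

The 3:1 ratio has 4 parts, so with N = 438 the expected counts are:
  purple-flowered: 438 × 3/4 = 328.5
  white-flowered: 438 × 1/4 = 109.5
χ² = Σ (O − E)² / E
  purple-flowered: (307 − 328.5)² / 328.5 = 1.4072
  white-flowered: (131 − 109.5)² / 109.5 = 4.2215
χ² = 1.4072 + 4.2215 = 5.6287 ≈ 5.629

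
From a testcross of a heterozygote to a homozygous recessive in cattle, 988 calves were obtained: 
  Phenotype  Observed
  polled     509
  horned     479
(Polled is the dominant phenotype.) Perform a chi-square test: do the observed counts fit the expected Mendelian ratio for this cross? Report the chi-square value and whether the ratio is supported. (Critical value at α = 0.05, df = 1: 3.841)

A testcross of a heterozygote (Aa × aa) gives a 1:1 phenotypic ratio.
Expected counts for N = 988 under a 1:1 ratio (total parts = 2):
  polled: 988 × 1/2 = 494
  horned: 988 × 1/2 = 494
χ² = Σ (O − E)² / E
  polled: (509 − 494)² / 494 = 0.4555
  horned: (479 − 494)² / 494 = 0.4555
χ² = 0.4555 + 0.4555 = 0.911
Degrees of freedom = 2 − 1 = 1; critical value at α = 0.05 is 3.841.
Since 0.911 < 3.841, we fail to reject the null hypothesis — the data are consistent with the 1:1 ratio.

0.911; consistent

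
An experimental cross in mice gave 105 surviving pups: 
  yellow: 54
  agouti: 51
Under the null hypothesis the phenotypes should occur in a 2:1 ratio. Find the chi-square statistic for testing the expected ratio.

10.971

The 2:1 ratio has 3 parts, so with N = 105 the expected counts are:
  yellow: 105 × 2/3 = 70
  agouti: 105 × 1/3 = 35
χ² = Σ (O − E)² / E
  yellow: (54 − 70)² / 70 = 3.6571
  agouti: (51 − 35)² / 35 = 7.3143
χ² = 3.6571 + 7.3143 = 10.9714 ≈ 10.971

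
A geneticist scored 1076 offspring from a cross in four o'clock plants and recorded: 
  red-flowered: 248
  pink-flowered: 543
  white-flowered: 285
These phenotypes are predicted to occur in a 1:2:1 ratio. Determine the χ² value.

2.638

Under the 1:2:1 hypothesis (Σ ratio = 4, N = 1076):
  red-flowered: 1076 × 1/4 = 269
  pink-flowered: 1076 × 2/4 = 538
  white-flowered: 1076 × 1/4 = 269
χ² = Σ (O − E)² / E
  red-flowered: (248 − 269)² / 269 = 1.6394
  pink-flowered: (543 − 538)² / 538 = 0.0465
  white-flowered: (285 − 269)² / 269 = 0.9517
χ² = 1.6394 + 0.0465 + 0.9517 = 2.6376 ≈ 2.638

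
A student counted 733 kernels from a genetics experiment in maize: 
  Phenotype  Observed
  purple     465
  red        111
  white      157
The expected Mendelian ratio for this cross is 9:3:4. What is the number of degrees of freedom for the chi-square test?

A goodness-of-fit test with 3 phenotype classes has df = 3 − 1 = 2.

2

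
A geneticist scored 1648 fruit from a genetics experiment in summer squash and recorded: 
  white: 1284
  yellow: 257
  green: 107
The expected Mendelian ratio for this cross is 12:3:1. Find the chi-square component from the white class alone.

The 12:3:1 ratio has 16 parts, so with N = 1648 the expected counts are:
  white: 1648 × 12/16 = 1236
  yellow: 1648 × 3/16 = 309
  green: 1648 × 1/16 = 103
Contribution of white: (1284 − 1236)² / 1236 = 1.8641

1.864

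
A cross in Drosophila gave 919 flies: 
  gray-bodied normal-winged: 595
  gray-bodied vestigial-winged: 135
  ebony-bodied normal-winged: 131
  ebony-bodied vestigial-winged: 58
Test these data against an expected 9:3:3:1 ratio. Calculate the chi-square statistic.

29.778

Total ratio parts = 16. Expected numbers out of 919:
  gray-bodied normal-winged: 919 × 9/16 = 516.9375
  gray-bodied vestigial-winged: 919 × 3/16 = 172.3125
  ebony-bodied normal-winged: 919 × 3/16 = 172.3125
  ebony-bodied vestigial-winged: 919 × 1/16 = 57.4375
χ² = Σ (O − E)² / E
  gray-bodied normal-winged: (595 − 516.9375)² / 516.9375 = 11.7882
  gray-bodied vestigial-winged: (135 − 172.3125)² / 172.3125 = 8.0796
  ebony-bodied normal-winged: (131 − 172.3125)² / 172.3125 = 9.9048
  ebony-bodied vestigial-winged: (58 − 57.4375)² / 57.4375 = 0.0055
χ² = 11.7882 + 8.0796 + 9.9048 + 0.0055 = 29.7781 ≈ 29.778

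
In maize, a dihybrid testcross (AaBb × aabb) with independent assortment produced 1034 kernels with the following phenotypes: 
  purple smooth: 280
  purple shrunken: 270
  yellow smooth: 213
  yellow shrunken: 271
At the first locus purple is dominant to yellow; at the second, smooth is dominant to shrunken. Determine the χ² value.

10.913

A dihybrid testcross with independent assortment gives a 1:1:1:1 ratio.
The 1:1:1:1 ratio has 4 parts, so with N = 1034 the expected counts are:
  purple smooth: 1034 × 1/4 = 258.5
  purple shrunken: 1034 × 1/4 = 258.5
  yellow smooth: 1034 × 1/4 = 258.5
  yellow shrunken: 1034 × 1/4 = 258.5
χ² = Σ (O − E)² / E
  purple smooth: (280 − 258.5)² / 258.5 = 1.7882
  purple shrunken: (270 − 258.5)² / 258.5 = 0.5116
  yellow smooth: (213 − 258.5)² / 258.5 = 8.0087
  yellow shrunken: (271 − 258.5)² / 258.5 = 0.6044
χ² = 1.7882 + 0.5116 + 8.0087 + 0.6044 = 10.9129 ≈ 10.913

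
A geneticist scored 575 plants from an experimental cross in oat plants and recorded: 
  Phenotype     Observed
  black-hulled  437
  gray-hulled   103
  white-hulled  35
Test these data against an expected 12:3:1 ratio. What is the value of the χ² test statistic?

Under the 12:3:1 hypothesis (Σ ratio = 16, N = 575):
  black-hulled: 575 × 12/16 = 431.25
  gray-hulled: 575 × 3/16 = 107.8125
  white-hulled: 575 × 1/16 = 35.9375
χ² = Σ (O − E)² / E
  black-hulled: (437 − 431.25)² / 431.25 = 0.0767
  gray-hulled: (103 − 107.8125)² / 107.8125 = 0.2148
  white-hulled: (35 − 35.9375)² / 35.9375 = 0.0245
χ² = 0.0767 + 0.2148 + 0.0245 = 0.316

0.316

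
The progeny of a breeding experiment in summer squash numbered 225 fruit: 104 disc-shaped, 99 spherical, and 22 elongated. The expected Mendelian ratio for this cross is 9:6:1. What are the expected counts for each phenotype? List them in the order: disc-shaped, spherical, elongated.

126.5625, 84.375, 14.0625

Expected counts for N = 225 under a 9:6:1 ratio (total parts = 16):
  disc-shaped: 225 × 9/16 = 126.5625
  spherical: 225 × 6/16 = 84.375
  elongated: 225 × 1/16 = 14.0625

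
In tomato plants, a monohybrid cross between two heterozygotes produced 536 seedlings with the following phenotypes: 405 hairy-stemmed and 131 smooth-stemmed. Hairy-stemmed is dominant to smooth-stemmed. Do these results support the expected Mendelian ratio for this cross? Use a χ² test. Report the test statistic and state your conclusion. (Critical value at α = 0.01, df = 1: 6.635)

For a monohybrid cross between heterozygotes with complete dominance, the expected phenotypic ratio is 3:1.
Total ratio parts = 4. Expected numbers out of 536:
  hairy-stemmed: 536 × 3/4 = 402
  smooth-stemmed: 536 × 1/4 = 134
χ² = Σ (O − E)² / E
  hairy-stemmed: (405 − 402)² / 402 = 0.0224
  smooth-stemmed: (131 − 134)² / 134 = 0.0672
χ² = 0.0224 + 0.0672 = 0.0896 ≈ 0.090
Degrees of freedom = 2 − 1 = 1; critical value at α = 0.01 is 6.635.
Since 0.090 < 6.635, we fail to reject the null hypothesis — the data are consistent with the 3:1 ratio.

0.090; consistent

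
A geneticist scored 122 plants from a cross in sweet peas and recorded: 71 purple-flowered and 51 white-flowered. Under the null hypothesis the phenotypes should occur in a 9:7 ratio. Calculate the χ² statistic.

0.188

The 9:7 ratio has 16 parts, so with N = 122 the expected counts are:
  purple-flowered: 122 × 9/16 = 68.625
  white-flowered: 122 × 7/16 = 53.375
χ² = Σ (O − E)² / E
  purple-flowered: (71 − 68.625)² / 68.625 = 0.0822
  white-flowered: (51 − 53.375)² / 53.375 = 0.1057
χ² = 0.0822 + 0.1057 = 0.1879 ≈ 0.188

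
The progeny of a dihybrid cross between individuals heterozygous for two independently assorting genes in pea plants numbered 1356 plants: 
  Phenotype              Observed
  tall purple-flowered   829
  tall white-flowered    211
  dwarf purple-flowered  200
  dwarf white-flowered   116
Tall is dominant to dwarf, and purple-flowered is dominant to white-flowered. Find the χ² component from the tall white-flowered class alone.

7.357

A dihybrid F₂ with independent assortment and complete dominance at both loci gives a 9:3:3:1 phenotypic ratio.
Expected counts for N = 1356 under a 9:3:3:1 ratio (total parts = 16):
  tall purple-flowered: 1356 × 9/16 = 762.75
  tall white-flowered: 1356 × 3/16 = 254.25
  dwarf purple-flowered: 1356 × 3/16 = 254.25
  dwarf white-flowered: 1356 × 1/16 = 84.75
Contribution of tall white-flowered: (211 − 254.25)² / 254.25 = 7.3572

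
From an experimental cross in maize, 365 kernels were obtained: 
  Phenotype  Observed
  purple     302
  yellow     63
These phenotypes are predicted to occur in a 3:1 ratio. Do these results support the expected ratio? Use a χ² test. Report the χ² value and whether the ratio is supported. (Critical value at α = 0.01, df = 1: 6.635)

Total ratio parts = 4. Expected numbers out of 365:
  purple: 365 × 3/4 = 273.75
  yellow: 365 × 1/4 = 91.25
χ² = Σ (O − E)² / E
  purple: (302 − 273.75)² / 273.75 = 2.9153
  yellow: (63 − 91.25)² / 91.25 = 8.7459
χ² = 2.9153 + 8.7459 = 11.6612 ≈ 11.661
Degrees of freedom = 2 − 1 = 1; critical value at α = 0.01 is 6.635.
Since 11.661 > 6.635, we reject the null hypothesis — the data do not fit the 3:1 ratio.

11.661; not consistent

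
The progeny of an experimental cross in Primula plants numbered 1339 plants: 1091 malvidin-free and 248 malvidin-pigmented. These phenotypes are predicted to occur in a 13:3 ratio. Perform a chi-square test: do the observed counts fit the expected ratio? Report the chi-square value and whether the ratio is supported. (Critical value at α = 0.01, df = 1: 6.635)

0.046; consistent

Under the 13:3 hypothesis (Σ ratio = 16, N = 1339):
  malvidin-free: 1339 × 13/16 = 1087.9375
  malvidin-pigmented: 1339 × 3/16 = 251.0625
χ² = Σ (O − E)² / E
  malvidin-free: (1091 − 1087.9375)² / 1087.9375 = 0.0086
  malvidin-pigmented: (248 − 251.0625)² / 251.0625 = 0.0374
χ² = 0.0086 + 0.0374 = 0.046
Degrees of freedom = 2 − 1 = 1; critical value at α = 0.01 is 6.635.
Since 0.046 < 6.635, we fail to reject the null hypothesis — the data are consistent with the 13:3 ratio.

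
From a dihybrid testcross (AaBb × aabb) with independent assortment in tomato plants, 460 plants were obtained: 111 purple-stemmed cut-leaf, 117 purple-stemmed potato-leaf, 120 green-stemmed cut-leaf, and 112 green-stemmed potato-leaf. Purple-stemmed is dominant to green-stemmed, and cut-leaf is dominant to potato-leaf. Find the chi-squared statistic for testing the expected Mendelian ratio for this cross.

0.470

A dihybrid testcross with independent assortment gives a 1:1:1:1 ratio.
The 1:1:1:1 ratio has 4 parts, so with N = 460 the expected counts are:
  purple-stemmed cut-leaf: 460 × 1/4 = 115
  purple-stemmed potato-leaf: 460 × 1/4 = 115
  green-stemmed cut-leaf: 460 × 1/4 = 115
  green-stemmed potato-leaf: 460 × 1/4 = 115
χ² = Σ (O − E)² / E
  purple-stemmed cut-leaf: (111 − 115)² / 115 = 0.1391
  purple-stemmed potato-leaf: (117 − 115)² / 115 = 0.0348
  green-stemmed cut-leaf: (120 − 115)² / 115 = 0.2174
  green-stemmed potato-leaf: (112 − 115)² / 115 = 0.0783
χ² = 0.1391 + 0.0348 + 0.2174 + 0.0783 = 0.4696 ≈ 0.470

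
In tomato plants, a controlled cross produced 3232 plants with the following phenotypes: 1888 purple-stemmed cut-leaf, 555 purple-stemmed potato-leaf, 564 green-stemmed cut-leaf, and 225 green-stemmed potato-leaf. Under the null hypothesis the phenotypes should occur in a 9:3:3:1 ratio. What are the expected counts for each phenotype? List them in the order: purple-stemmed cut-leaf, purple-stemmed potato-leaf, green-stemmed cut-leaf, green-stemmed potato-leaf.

Expected counts for N = 3232 under a 9:3:3:1 ratio (total parts = 16):
  purple-stemmed cut-leaf: 3232 × 9/16 = 1818
  purple-stemmed potato-leaf: 3232 × 3/16 = 606
  green-stemmed cut-leaf: 3232 × 3/16 = 606
  green-stemmed potato-leaf: 3232 × 1/16 = 202

1818, 606, 606, 202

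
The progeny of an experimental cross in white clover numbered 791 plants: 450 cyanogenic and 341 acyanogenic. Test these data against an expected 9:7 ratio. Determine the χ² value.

0.132

Expected counts for N = 791 under a 9:7 ratio (total parts = 16):
  cyanogenic: 791 × 9/16 = 444.9375
  acyanogenic: 791 × 7/16 = 346.0625
χ² = Σ (O − E)² / E
  cyanogenic: (450 − 444.9375)² / 444.9375 = 0.0576
  acyanogenic: (341 − 346.0625)² / 346.0625 = 0.0741
χ² = 0.0576 + 0.0741 = 0.1317 ≈ 0.132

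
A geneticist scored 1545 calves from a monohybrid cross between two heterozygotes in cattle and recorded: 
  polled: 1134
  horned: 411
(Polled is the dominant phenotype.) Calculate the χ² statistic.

For a monohybrid cross between heterozygotes with complete dominance, the expected phenotypic ratio is 3:1.
The 3:1 ratio has 4 parts, so with N = 1545 the expected counts are:
  polled: 1545 × 3/4 = 1158.75
  horned: 1545 × 1/4 = 386.25
χ² = Σ (O − E)² / E
  polled: (1134 − 1158.75)² / 1158.75 = 0.5286
  horned: (411 − 386.25)² / 386.25 = 1.5859
χ² = 0.5286 + 1.5859 = 2.1145 ≈ 2.115

2.115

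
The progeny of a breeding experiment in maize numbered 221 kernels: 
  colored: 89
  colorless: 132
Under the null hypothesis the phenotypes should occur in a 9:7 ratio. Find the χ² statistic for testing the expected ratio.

22.928

The 9:7 ratio has 16 parts, so with N = 221 the expected counts are:
  colored: 221 × 9/16 = 124.3125
  colorless: 221 × 7/16 = 96.6875
χ² = Σ (O − E)² / E
  colored: (89 − 124.3125)² / 124.3125 = 10.0310
  colorless: (132 − 96.6875)² / 96.6875 = 12.8969
χ² = 10.0310 + 12.8969 = 22.9279 ≈ 22.928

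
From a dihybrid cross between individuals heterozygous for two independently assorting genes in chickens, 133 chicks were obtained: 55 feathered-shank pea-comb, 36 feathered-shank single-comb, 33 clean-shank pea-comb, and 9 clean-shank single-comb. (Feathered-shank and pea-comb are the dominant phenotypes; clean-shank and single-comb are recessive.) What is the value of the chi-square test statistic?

A dihybrid F₂ with independent assortment and complete dominance at both loci gives a 9:3:3:1 phenotypic ratio.
The 9:3:3:1 ratio has 16 parts, so with N = 133 the expected counts are:
  feathered-shank pea-comb: 133 × 9/16 = 74.8125
  feathered-shank single-comb: 133 × 3/16 = 24.9375
  clean-shank pea-comb: 133 × 3/16 = 24.9375
  clean-shank single-comb: 133 × 1/16 = 8.3125
χ² = Σ (O − E)² / E
  feathered-shank pea-comb: (55 − 74.8125)² / 74.8125 = 5.2469
  feathered-shank single-comb: (36 − 24.9375)² / 24.9375 = 4.9074
  clean-shank pea-comb: (33 − 24.9375)² / 24.9375 = 2.6067
  clean-shank single-comb: (9 − 8.3125)² / 8.3125 = 0.0569
χ² = 5.2469 + 4.9074 + 2.6067 + 0.0569 = 12.8179 ≈ 12.818

12.818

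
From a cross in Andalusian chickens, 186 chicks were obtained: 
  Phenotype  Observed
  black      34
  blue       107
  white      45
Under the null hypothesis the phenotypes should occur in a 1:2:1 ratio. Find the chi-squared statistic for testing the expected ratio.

The 1:2:1 ratio has 4 parts, so with N = 186 the expected counts are:
  black: 186 × 1/4 = 46.5
  blue: 186 × 2/4 = 93
  white: 186 × 1/4 = 46.5
χ² = Σ (O − E)² / E
  black: (34 − 46.5)² / 46.5 = 3.3602
  blue: (107 − 93)² / 93 = 2.1075
  white: (45 − 46.5)² / 46.5 = 0.0484
χ² = 3.3602 + 2.1075 + 0.0484 = 5.5161 ≈ 5.516

5.516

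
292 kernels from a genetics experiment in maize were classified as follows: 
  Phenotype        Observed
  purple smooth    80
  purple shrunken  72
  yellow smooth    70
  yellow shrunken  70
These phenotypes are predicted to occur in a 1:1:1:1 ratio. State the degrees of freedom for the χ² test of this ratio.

3

A goodness-of-fit test with 4 phenotype classes has df = 4 − 1 = 3.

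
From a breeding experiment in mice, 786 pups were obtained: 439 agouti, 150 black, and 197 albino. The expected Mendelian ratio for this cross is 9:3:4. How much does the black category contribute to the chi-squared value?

Under the 9:3:4 hypothesis (Σ ratio = 16, N = 786):
  agouti: 786 × 9/16 = 442.125
  black: 786 × 3/16 = 147.375
  albino: 786 × 4/16 = 196.5
Contribution of black: (150 − 147.375)² / 147.375 = 0.0468

0.047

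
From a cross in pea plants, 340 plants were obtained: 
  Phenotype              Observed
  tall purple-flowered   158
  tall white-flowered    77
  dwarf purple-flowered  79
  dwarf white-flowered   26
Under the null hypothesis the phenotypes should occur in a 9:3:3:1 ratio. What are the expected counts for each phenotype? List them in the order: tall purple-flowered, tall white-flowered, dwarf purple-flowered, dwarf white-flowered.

191.25, 63.75, 63.75, 21.25

Expected counts for N = 340 under a 9:3:3:1 ratio (total parts = 16):
  tall purple-flowered: 340 × 9/16 = 191.25
  tall white-flowered: 340 × 3/16 = 63.75
  dwarf purple-flowered: 340 × 3/16 = 63.75
  dwarf white-flowered: 340 × 1/16 = 21.25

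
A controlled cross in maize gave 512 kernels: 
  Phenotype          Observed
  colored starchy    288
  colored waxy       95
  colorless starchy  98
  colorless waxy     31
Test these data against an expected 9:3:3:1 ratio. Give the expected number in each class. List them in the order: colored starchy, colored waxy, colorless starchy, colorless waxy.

Total ratio parts = 16. Expected numbers out of 512:
  colored starchy: 512 × 9/16 = 288
  colored waxy: 512 × 3/16 = 96
  colorless starchy: 512 × 3/16 = 96
  colorless waxy: 512 × 1/16 = 32

288, 96, 96, 32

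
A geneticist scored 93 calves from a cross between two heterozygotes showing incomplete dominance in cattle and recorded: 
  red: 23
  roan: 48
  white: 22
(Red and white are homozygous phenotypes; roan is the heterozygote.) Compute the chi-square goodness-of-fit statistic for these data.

0.118

With incomplete dominance, a heterozygote × heterozygote cross gives a 1:2:1 phenotypic ratio.
Under the 1:2:1 hypothesis (Σ ratio = 4, N = 93):
  red: 93 × 1/4 = 23.25
  roan: 93 × 2/4 = 46.5
  white: 93 × 1/4 = 23.25
χ² = Σ (O − E)² / E
  red: (23 − 23.25)² / 23.25 = 0.0027
  roan: (48 − 46.5)² / 46.5 = 0.0484
  white: (22 − 23.25)² / 23.25 = 0.0672
χ² = 0.0027 + 0.0484 + 0.0672 = 0.1183 ≈ 0.118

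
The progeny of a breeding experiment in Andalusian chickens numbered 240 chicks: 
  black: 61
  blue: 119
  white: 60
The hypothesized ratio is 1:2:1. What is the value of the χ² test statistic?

The 1:2:1 ratio has 4 parts, so with N = 240 the expected counts are:
  black: 240 × 1/4 = 60
  blue: 240 × 2/4 = 120
  white: 240 × 1/4 = 60
χ² = Σ (O − E)² / E
  black: (61 − 60)² / 60 = 0.0167
  blue: (119 − 120)² / 120 = 0.0083
  white: (60 − 60)² / 60 = 0.0000
χ² = 0.0167 + 0.0083 + 0.0000 = 0.025

0.025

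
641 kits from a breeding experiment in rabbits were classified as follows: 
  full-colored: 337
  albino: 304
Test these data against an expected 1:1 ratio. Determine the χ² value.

Total ratio parts = 2. Expected numbers out of 641:
  full-colored: 641 × 1/2 = 320.5
  albino: 641 × 1/2 = 320.5
χ² = Σ (O − E)² / E
  full-colored: (337 − 320.5)² / 320.5 = 0.8495
  albino: (304 − 320.5)² / 320.5 = 0.8495
χ² = 0.8495 + 0.8495 = 1.699

1.699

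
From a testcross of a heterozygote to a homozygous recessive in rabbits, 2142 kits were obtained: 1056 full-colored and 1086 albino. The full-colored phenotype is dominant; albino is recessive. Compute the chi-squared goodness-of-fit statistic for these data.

A testcross of a heterozygote (Aa × aa) gives a 1:1 phenotypic ratio.
Under the 1:1 hypothesis (Σ ratio = 2, N = 2142):
  full-colored: 2142 × 1/2 = 1071
  albino: 2142 × 1/2 = 1071
χ² = Σ (O − E)² / E
  full-colored: (1056 − 1071)² / 1071 = 0.2101
  albino: (1086 − 1071)² / 1071 = 0.2101
χ² = 0.2101 + 0.2101 = 0.4202 ≈ 0.420

0.420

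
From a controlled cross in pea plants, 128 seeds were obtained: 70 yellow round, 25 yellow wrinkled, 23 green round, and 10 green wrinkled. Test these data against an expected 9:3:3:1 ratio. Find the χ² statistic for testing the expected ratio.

The 9:3:3:1 ratio has 16 parts, so with N = 128 the expected counts are:
  yellow round: 128 × 9/16 = 72
  yellow wrinkled: 128 × 3/16 = 24
  green round: 128 × 3/16 = 24
  green wrinkled: 128 × 1/16 = 8
χ² = Σ (O − E)² / E
  yellow round: (70 − 72)² / 72 = 0.0556
  yellow wrinkled: (25 − 24)² / 24 = 0.0417
  green round: (23 − 24)² / 24 = 0.0417
  green wrinkled: (10 − 8)² / 8 = 0.5000
χ² = 0.0556 + 0.0417 + 0.0417 + 0.5000 = 0.639

0.639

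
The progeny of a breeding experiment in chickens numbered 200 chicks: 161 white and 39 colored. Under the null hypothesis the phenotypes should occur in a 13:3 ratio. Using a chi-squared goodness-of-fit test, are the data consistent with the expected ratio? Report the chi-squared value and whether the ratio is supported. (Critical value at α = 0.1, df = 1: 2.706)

Expected counts for N = 200 under a 13:3 ratio (total parts = 16):
  white: 200 × 13/16 = 162.5
  colored: 200 × 3/16 = 37.5
χ² = Σ (O − E)² / E
  white: (161 − 162.5)² / 162.5 = 0.0138
  colored: (39 − 37.5)² / 37.5 = 0.0600
χ² = 0.0138 + 0.0600 = 0.0738 ≈ 0.074
Degrees of freedom = 2 − 1 = 1; critical value at α = 0.1 is 2.706.
Since 0.074 < 2.706, we fail to reject the null hypothesis — the data are consistent with the 13:3 ratio.

0.074; consistent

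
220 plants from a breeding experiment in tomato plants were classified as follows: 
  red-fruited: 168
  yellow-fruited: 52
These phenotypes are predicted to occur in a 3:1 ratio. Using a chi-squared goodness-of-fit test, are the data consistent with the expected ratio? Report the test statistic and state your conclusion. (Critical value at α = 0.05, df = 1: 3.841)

The 3:1 ratio has 4 parts, so with N = 220 the expected counts are:
  red-fruited: 220 × 3/4 = 165
  yellow-fruited: 220 × 1/4 = 55
χ² = Σ (O − E)² / E
  red-fruited: (168 − 165)² / 165 = 0.0545
  yellow-fruited: (52 − 55)² / 55 = 0.1636
χ² = 0.0545 + 0.1636 = 0.2181 ≈ 0.218
Degrees of freedom = 2 − 1 = 1; critical value at α = 0.05 is 3.841.
Since 0.218 < 3.841, we fail to reject the null hypothesis — the data are consistent with the 3:1 ratio.

0.218; consistent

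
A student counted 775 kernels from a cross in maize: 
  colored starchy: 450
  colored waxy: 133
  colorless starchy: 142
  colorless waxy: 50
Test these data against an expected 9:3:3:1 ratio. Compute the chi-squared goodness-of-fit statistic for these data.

Expected counts for N = 775 under a 9:3:3:1 ratio (total parts = 16):
  colored starchy: 775 × 9/16 = 435.9375
  colored waxy: 775 × 3/16 = 145.3125
  colorless starchy: 775 × 3/16 = 145.3125
  colorless waxy: 775 × 1/16 = 48.4375
χ² = Σ (O − E)² / E
  colored starchy: (450 − 435.9375)² / 435.9375 = 0.4536
  colored waxy: (133 − 145.3125)² / 145.3125 = 1.0433
  colorless starchy: (142 − 145.3125)² / 145.3125 = 0.0755
  colorless waxy: (50 − 48.4375)² / 48.4375 = 0.0504
χ² = 0.4536 + 1.0433 + 0.0755 + 0.0504 = 1.6228 ≈ 1.623

1.623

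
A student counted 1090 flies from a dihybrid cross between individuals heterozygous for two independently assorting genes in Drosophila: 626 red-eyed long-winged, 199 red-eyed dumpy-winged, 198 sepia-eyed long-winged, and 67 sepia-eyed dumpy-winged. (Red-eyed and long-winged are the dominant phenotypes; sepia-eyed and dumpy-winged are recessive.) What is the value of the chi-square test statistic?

0.629

A dihybrid F₂ with independent assortment and complete dominance at both loci gives a 9:3:3:1 phenotypic ratio.
The 9:3:3:1 ratio has 16 parts, so with N = 1090 the expected counts are:
  red-eyed long-winged: 1090 × 9/16 = 613.125
  red-eyed dumpy-winged: 1090 × 3/16 = 204.375
  sepia-eyed long-winged: 1090 × 3/16 = 204.375
  sepia-eyed dumpy-winged: 1090 × 1/16 = 68.125
χ² = Σ (O − E)² / E
  red-eyed long-winged: (626 − 613.125)² / 613.125 = 0.2704
  red-eyed dumpy-winged: (199 − 204.375)² / 204.375 = 0.1414
  sepia-eyed long-winged: (198 − 204.375)² / 204.375 = 0.1989
  sepia-eyed dumpy-winged: (67 − 68.125)² / 68.125 = 0.0186
χ² = 0.2704 + 0.1414 + 0.1989 + 0.0186 = 0.6293 ≈ 0.629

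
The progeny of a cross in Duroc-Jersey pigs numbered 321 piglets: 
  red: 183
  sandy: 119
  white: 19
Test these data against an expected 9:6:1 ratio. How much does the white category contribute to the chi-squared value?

The 9:6:1 ratio has 16 parts, so with N = 321 the expected counts are:
  red: 321 × 9/16 = 180.5625
  sandy: 321 × 6/16 = 120.375
  white: 321 × 1/16 = 20.0625
Contribution of white: (19 − 20.0625)² / 20.0625 = 0.0563

0.056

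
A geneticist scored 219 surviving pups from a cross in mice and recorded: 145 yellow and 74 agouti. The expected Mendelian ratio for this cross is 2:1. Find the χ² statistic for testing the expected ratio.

Total ratio parts = 3. Expected numbers out of 219:
  yellow: 219 × 2/3 = 146
  agouti: 219 × 1/3 = 73
χ² = Σ (O − E)² / E
  yellow: (145 − 146)² / 146 = 0.0068
  agouti: (74 − 73)² / 73 = 0.0137
χ² = 0.0068 + 0.0137 = 0.0205 ≈ 0.021

0.021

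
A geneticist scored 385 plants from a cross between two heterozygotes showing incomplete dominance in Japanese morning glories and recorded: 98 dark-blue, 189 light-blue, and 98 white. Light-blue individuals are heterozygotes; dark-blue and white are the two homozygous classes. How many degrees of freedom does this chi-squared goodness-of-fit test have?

2

With incomplete dominance, a heterozygote × heterozygote cross gives a 1:2:1 phenotypic ratio.
A goodness-of-fit test with 3 phenotype classes has df = 3 − 1 = 2.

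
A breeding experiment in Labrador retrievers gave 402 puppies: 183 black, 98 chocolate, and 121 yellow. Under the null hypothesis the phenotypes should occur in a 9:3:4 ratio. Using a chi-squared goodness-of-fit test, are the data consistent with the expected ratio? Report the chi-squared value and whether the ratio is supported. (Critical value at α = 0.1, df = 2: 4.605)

19.197; not consistent

Expected counts for N = 402 under a 9:3:4 ratio (total parts = 16):
  black: 402 × 9/16 = 226.125
  chocolate: 402 × 3/16 = 75.375
  yellow: 402 × 4/16 = 100.5
χ² = Σ (O − E)² / E
  black: (183 − 226.125)² / 226.125 = 8.2245
  chocolate: (98 − 75.375)² / 75.375 = 6.7913
  yellow: (121 − 100.5)² / 100.5 = 4.1816
χ² = 8.2245 + 6.7913 + 4.1816 = 19.1974 ≈ 19.197
Degrees of freedom = 3 − 1 = 2; critical value at α = 0.1 is 4.605.
Since 19.197 > 4.605, we reject the null hypothesis — the data do not fit the 9:3:4 ratio.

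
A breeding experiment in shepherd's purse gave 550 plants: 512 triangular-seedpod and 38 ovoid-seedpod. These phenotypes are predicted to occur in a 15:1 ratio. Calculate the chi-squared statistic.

0.408

The 15:1 ratio has 16 parts, so with N = 550 the expected counts are:
  triangular-seedpod: 550 × 15/16 = 515.625
  ovoid-seedpod: 550 × 1/16 = 34.375
χ² = Σ (O − E)² / E
  triangular-seedpod: (512 − 515.625)² / 515.625 = 0.0255
  ovoid-seedpod: (38 − 34.375)² / 34.375 = 0.3823
χ² = 0.0255 + 0.3823 = 0.4078 ≈ 0.408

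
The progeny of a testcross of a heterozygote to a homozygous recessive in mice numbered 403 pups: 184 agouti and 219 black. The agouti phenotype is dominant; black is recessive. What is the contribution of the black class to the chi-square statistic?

1.520

A testcross of a heterozygote (Aa × aa) gives a 1:1 phenotypic ratio.
Expected counts for N = 403 under a 1:1 ratio (total parts = 2):
  agouti: 403 × 1/2 = 201.5
  black: 403 × 1/2 = 201.5
Contribution of black: (219 − 201.5)² / 201.5 = 1.5199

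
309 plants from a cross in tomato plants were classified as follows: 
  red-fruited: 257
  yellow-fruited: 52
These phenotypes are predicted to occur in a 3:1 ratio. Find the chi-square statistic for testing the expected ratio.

The 3:1 ratio has 4 parts, so with N = 309 the expected counts are:
  red-fruited: 309 × 3/4 = 231.75
  yellow-fruited: 309 × 1/4 = 77.25
χ² = Σ (O − E)² / E
  red-fruited: (257 − 231.75)² / 231.75 = 2.7511
  yellow-fruited: (52 − 77.25)² / 77.25 = 8.2532
χ² = 2.7511 + 8.2532 = 11.0043 ≈ 11.004

11.004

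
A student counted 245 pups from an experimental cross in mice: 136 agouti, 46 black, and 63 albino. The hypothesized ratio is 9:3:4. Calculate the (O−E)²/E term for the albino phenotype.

Expected counts for N = 245 under a 9:3:4 ratio (total parts = 16):
  agouti: 245 × 9/16 = 137.8125
  black: 245 × 3/16 = 45.9375
  albino: 245 × 4/16 = 61.25
Contribution of albino: (63 − 61.25)² / 61.25 = 0.0500

0.050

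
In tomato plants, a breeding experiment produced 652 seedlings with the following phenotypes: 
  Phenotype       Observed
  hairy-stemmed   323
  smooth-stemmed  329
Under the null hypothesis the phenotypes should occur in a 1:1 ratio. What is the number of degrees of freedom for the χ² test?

A goodness-of-fit test with 2 phenotype classes has df = 2 − 1 = 1.

1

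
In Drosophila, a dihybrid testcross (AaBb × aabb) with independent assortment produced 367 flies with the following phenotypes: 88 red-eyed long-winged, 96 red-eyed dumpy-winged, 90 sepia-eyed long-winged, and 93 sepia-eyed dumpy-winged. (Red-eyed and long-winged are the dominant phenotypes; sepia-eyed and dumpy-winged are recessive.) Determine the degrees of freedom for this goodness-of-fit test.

3

A dihybrid testcross with independent assortment gives a 1:1:1:1 ratio.
A goodness-of-fit test with 4 phenotype classes has df = 4 − 1 = 3.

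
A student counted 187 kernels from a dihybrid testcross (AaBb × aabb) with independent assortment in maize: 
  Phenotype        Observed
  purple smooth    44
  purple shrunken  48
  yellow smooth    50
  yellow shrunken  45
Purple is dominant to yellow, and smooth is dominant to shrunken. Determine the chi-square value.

A dihybrid testcross with independent assortment gives a 1:1:1:1 ratio.
Under the 1:1:1:1 hypothesis (Σ ratio = 4, N = 187):
  purple smooth: 187 × 1/4 = 46.75
  purple shrunken: 187 × 1/4 = 46.75
  yellow smooth: 187 × 1/4 = 46.75
  yellow shrunken: 187 × 1/4 = 46.75
χ² = Σ (O − E)² / E
  purple smooth: (44 − 46.75)² / 46.75 = 0.1618
  purple shrunken: (48 − 46.75)² / 46.75 = 0.0334
  yellow smooth: (50 − 46.75)² / 46.75 = 0.2259
  yellow shrunken: (45 − 46.75)² / 46.75 = 0.0655
χ² = 0.1618 + 0.0334 + 0.2259 + 0.0655 = 0.4866 ≈ 0.487

0.487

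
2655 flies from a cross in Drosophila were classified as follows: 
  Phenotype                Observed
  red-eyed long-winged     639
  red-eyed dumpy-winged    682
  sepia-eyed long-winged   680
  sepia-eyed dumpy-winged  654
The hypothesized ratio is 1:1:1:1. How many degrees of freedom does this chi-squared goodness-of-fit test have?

A goodness-of-fit test with 4 phenotype classes has df = 4 − 1 = 3.

3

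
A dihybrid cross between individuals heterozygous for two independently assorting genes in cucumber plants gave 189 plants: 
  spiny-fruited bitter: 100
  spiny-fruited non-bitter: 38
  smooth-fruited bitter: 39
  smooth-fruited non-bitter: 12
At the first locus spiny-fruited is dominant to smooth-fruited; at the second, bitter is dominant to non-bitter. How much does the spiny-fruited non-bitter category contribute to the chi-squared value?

A dihybrid F₂ with independent assortment and complete dominance at both loci gives a 9:3:3:1 phenotypic ratio.
The 9:3:3:1 ratio has 16 parts, so with N = 189 the expected counts are:
  spiny-fruited bitter: 189 × 9/16 = 106.3125
  spiny-fruited non-bitter: 189 × 3/16 = 35.4375
  smooth-fruited bitter: 189 × 3/16 = 35.4375
  smooth-fruited non-bitter: 189 × 1/16 = 11.8125
Contribution of spiny-fruited non-bitter: (38 − 35.4375)² / 35.4375 = 0.1853

0.185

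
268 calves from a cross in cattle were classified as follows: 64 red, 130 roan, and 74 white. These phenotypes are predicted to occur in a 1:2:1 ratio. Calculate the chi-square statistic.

0.985

Expected counts for N = 268 under a 1:2:1 ratio (total parts = 4):
  red: 268 × 1/4 = 67
  roan: 268 × 2/4 = 134
  white: 268 × 1/4 = 67
χ² = Σ (O − E)² / E
  red: (64 − 67)² / 67 = 0.1343
  roan: (130 − 134)² / 134 = 0.1194
  white: (74 − 67)² / 67 = 0.7313
χ² = 0.1343 + 0.1194 + 0.7313 = 0.985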